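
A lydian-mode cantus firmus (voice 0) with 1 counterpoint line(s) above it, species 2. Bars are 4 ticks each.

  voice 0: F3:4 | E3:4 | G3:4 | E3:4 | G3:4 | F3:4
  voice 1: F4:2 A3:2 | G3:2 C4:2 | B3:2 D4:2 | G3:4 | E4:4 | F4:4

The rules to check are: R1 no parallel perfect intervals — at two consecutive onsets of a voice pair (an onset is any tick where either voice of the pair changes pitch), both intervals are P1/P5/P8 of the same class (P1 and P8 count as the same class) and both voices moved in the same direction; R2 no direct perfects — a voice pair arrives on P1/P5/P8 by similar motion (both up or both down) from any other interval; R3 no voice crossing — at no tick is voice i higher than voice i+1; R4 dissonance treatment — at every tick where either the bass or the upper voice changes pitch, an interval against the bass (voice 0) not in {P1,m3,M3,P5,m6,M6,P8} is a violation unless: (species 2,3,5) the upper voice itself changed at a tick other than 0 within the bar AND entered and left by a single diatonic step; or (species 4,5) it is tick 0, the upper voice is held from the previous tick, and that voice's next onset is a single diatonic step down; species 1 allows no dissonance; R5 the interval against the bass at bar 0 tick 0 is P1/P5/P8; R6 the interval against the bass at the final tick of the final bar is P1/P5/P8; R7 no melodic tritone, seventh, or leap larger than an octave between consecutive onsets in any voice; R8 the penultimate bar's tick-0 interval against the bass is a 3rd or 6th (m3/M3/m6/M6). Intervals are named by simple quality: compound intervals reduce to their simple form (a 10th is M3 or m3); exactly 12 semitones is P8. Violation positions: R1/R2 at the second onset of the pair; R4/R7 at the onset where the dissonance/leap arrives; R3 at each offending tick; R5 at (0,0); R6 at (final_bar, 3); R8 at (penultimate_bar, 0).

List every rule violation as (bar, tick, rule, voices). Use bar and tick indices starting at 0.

No violations across 6 bars (F3..F3 vs F4..F4).

bar 0: v0=F3 v1=F4 downbeat P8
bar 1: v0=E3 v1=G3 downbeat m3
bar 2: v0=G3 v1=B3 downbeat M3
bar 3: v0=E3 v1=G3 downbeat m3
bar 4: v0=G3 v1=E4 downbeat M6
bar 5: v0=F3 v1=F4 downbeat P8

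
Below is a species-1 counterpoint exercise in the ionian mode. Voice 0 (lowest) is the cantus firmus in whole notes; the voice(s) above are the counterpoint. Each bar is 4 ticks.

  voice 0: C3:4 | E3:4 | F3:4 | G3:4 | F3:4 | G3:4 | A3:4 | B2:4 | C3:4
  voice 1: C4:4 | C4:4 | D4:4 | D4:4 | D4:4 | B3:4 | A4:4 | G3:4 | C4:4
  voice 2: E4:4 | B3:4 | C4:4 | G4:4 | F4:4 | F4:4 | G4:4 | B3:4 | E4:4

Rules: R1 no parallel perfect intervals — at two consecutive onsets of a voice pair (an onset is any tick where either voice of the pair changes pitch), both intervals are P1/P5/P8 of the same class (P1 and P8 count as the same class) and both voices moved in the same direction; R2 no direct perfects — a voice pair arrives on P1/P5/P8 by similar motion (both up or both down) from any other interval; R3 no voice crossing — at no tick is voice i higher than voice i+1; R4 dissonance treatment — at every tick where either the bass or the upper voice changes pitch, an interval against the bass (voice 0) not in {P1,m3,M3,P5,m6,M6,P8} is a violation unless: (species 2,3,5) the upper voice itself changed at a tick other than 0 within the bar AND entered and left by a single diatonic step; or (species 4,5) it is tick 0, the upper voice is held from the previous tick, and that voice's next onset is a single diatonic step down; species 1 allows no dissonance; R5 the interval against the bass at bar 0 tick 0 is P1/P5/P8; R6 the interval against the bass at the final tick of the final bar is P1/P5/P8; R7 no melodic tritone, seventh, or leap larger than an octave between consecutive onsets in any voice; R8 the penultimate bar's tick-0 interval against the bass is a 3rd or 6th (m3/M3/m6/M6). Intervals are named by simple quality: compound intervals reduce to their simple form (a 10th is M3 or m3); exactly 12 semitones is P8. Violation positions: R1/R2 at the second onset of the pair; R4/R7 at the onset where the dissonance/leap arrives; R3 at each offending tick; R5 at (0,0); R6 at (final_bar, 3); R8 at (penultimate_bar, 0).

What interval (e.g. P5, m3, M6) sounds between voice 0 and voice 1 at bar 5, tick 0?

voice 0=G3 voice 1=B3 -> M3

M3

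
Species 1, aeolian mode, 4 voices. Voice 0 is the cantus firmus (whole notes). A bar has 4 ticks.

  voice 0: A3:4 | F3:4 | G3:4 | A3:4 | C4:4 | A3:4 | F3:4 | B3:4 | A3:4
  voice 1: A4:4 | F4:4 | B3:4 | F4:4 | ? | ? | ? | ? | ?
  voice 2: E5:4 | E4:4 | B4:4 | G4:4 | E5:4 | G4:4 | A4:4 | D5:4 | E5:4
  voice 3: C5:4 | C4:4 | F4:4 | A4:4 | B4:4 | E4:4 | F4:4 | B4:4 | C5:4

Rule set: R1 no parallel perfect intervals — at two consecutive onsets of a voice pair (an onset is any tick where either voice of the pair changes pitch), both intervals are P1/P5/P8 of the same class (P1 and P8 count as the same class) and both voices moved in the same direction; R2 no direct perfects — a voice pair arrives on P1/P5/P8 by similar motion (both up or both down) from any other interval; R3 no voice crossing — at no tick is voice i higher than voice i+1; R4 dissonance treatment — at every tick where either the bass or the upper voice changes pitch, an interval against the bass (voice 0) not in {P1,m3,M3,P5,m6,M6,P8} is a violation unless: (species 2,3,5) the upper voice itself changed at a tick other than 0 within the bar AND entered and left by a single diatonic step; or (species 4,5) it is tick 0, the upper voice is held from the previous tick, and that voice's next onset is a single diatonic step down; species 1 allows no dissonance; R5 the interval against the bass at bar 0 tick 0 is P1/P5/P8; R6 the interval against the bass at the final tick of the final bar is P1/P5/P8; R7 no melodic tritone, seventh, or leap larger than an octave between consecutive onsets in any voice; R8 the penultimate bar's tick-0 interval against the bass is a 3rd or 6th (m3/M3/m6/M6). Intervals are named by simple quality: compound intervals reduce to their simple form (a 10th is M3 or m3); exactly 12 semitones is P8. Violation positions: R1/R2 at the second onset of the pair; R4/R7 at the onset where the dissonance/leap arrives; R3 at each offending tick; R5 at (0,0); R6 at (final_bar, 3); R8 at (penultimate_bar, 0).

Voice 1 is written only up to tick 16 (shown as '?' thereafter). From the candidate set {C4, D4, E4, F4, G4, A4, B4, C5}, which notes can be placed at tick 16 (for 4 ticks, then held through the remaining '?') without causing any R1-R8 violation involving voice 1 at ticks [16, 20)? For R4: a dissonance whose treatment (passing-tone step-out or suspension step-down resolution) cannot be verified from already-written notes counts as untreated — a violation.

C4: legal
D4: violates R4
E4: legal
F4: violates R4
G4: violates R2
A4: violates R2
B4: violates R2,R4,R7
C5: violates R2

{C4, E4}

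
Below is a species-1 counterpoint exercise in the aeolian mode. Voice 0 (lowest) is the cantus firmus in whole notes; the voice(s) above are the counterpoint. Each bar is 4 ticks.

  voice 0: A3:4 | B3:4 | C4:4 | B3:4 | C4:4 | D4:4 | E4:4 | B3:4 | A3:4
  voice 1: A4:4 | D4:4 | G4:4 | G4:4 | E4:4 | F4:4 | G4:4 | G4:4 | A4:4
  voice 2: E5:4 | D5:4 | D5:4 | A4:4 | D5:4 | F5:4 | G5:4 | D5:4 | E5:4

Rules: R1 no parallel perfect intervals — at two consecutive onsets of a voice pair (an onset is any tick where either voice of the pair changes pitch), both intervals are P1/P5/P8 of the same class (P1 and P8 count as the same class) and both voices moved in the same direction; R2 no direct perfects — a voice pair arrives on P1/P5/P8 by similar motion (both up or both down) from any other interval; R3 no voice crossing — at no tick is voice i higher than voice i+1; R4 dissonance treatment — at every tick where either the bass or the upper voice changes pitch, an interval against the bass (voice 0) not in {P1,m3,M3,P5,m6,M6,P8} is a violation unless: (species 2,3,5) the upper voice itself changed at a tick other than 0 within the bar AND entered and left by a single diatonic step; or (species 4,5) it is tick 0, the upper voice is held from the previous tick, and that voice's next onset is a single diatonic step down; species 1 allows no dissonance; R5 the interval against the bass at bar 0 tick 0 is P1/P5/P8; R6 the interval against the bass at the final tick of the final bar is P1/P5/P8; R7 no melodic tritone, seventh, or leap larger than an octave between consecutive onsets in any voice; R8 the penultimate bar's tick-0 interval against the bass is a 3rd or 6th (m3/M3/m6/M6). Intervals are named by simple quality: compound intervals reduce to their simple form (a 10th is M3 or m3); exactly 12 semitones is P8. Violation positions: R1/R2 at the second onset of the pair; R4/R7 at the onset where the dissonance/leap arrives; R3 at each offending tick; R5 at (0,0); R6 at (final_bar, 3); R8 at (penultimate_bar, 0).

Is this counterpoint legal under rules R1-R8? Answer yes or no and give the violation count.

No (8 violations)

bar 0: v0=A3 v1=A4 v2=E5 (P5)
bar 1: v0=B3 v1=D4 v2=D5 (m3)
bar 2: v0=C4 v1=G4 v2=D5 (M2)
bar 3: v0=B3 v1=G4 v2=A4 (m7)
bar 4: v0=C4 v1=E4 v2=D5 (M2)
bar 5: v0=D4 v1=F4 v2=F5 (m3)
bar 6: v0=E4 v1=G4 v2=G5 (m3)
bar 7: v0=B3 v1=G4 v2=D5 (m3)
bar 8: v0=A3 v1=A4 v2=E5 (P5)
  R2 @ bar1.0: A4/E5 P5 -> D4/D5 P8 similar
  R2 @ bar2.0: B3/D4 m3 -> C4/G4 P5 similar
  R4 @ bar2.0: C4/D5 M2 untreated
  R4 @ bar3.0: B3/A4 m7 untreated
  R4 @ bar4.0: C4/D5 M2 untreated
  R2 @ bar5.0: E4/D5 m7 -> F4/F5 P8 similar
  R1 @ bar6.0: F4/F5 P8 -> G4/G5 P8 similar
  R1 @ bar8.0: G4/D5 P5 -> A4/E5 P5 similar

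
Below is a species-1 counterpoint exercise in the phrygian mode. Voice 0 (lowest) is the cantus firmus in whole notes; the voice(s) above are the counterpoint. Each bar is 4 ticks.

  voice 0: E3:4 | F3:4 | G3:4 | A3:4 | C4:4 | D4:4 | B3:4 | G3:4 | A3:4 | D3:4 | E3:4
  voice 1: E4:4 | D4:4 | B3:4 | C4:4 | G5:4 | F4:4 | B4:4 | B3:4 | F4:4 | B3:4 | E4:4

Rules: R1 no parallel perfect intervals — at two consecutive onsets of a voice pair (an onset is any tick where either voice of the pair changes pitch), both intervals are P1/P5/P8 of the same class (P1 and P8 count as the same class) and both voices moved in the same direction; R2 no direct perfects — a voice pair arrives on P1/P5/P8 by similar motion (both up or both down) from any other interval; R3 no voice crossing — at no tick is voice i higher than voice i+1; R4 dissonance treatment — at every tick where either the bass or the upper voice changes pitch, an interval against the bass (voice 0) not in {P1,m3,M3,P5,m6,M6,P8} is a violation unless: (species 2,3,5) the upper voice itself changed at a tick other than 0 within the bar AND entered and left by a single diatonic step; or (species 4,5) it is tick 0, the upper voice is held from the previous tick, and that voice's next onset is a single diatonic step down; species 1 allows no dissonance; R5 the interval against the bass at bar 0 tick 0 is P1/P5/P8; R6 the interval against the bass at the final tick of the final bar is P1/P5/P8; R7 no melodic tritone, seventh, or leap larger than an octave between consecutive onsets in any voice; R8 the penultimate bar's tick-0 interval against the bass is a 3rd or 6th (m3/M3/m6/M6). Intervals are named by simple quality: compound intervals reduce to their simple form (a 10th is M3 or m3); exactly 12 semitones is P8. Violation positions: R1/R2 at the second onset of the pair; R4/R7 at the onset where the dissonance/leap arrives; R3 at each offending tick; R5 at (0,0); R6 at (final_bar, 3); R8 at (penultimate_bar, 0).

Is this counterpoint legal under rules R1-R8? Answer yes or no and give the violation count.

No (7 violations)

bar 0: v0=E3 v1=E4 (P8)
bar 1: v0=F3 v1=D4 (M6)
bar 2: v0=G3 v1=B3 (M3)
bar 3: v0=A3 v1=C4 (m3)
bar 4: v0=C4 v1=G5 (P5)
bar 5: v0=D4 v1=F4 (m3)
bar 6: v0=B3 v1=B4 (P8)
bar 7: v0=G3 v1=B3 (M3)
bar 8: v0=A3 v1=F4 (m6)
bar 9: v0=D3 v1=B3 (M6)
bar 10: v0=E3 v1=E4 (P8)
  R2 @ bar4.0: A3/C4 m3 -> C4/G5 P5 similar
  R7 @ bar4.0: C4->G5 leap 19st
  R7 @ bar5.0: G5->F4 leap 14st
  R7 @ bar6.0: F4->B4 leap 6st
  R7 @ bar8.0: B3->F4 leap 6st
  R7 @ bar9.0: F4->B3 leap 6st
  R2 @ bar10.0: D3/B3 M6 -> E3/E4 P8 similar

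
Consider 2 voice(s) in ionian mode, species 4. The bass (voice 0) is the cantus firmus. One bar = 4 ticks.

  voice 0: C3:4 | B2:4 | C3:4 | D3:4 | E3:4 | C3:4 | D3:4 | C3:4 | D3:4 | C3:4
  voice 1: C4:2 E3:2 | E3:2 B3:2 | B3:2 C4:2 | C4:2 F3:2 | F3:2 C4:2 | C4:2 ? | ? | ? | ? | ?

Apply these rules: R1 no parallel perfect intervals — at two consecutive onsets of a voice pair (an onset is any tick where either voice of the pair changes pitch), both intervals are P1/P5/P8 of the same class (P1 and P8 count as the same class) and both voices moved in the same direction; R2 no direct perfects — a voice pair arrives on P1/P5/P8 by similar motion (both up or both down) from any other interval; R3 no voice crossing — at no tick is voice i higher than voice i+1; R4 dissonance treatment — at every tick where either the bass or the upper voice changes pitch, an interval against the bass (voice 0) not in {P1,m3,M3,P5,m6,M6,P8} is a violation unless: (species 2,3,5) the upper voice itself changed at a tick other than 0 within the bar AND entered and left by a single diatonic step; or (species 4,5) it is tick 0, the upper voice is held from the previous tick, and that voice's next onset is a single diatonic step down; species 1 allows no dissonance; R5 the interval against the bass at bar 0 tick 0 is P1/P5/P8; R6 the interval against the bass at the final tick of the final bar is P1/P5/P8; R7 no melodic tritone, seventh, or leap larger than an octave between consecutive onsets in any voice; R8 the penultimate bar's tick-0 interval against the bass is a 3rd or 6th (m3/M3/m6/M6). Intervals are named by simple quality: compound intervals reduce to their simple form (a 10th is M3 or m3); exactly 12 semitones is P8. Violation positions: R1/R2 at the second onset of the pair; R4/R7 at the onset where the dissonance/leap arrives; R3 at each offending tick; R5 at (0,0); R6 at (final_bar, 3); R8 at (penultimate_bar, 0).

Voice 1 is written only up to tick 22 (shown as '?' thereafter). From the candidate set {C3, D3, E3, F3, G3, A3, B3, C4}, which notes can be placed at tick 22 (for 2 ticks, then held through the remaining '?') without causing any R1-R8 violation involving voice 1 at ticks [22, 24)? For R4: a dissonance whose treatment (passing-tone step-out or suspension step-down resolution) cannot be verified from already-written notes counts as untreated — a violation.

C3: legal
D3: violates R4,R7
E3: legal
F3: violates R4
G3: legal
A3: legal
B3: violates R4
C4: legal

{A3, C3, C4, E3, G3}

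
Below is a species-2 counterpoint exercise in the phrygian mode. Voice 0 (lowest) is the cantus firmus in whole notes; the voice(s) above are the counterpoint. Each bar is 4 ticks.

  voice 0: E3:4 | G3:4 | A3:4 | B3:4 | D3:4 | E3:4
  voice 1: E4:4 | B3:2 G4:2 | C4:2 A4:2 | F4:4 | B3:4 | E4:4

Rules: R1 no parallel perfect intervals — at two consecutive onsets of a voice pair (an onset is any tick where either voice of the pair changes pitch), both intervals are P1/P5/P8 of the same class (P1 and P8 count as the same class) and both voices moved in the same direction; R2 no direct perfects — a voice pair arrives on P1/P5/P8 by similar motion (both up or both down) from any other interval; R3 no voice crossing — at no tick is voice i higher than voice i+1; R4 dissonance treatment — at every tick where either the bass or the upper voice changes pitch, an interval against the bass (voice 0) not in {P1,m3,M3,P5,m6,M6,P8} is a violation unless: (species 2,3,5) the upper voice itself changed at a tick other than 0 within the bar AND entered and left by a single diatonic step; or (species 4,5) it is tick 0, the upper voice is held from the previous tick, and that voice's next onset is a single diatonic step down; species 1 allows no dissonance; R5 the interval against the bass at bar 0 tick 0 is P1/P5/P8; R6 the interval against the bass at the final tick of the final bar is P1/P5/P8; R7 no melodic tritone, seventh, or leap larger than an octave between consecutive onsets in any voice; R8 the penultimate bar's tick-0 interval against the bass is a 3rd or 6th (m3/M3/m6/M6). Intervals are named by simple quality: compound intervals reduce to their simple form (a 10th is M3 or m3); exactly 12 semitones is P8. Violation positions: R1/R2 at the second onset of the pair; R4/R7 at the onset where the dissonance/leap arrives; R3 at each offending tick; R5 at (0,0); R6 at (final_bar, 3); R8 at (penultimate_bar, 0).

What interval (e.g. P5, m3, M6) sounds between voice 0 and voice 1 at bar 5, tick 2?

P8

voice 0=E3 voice 1=E4 -> P8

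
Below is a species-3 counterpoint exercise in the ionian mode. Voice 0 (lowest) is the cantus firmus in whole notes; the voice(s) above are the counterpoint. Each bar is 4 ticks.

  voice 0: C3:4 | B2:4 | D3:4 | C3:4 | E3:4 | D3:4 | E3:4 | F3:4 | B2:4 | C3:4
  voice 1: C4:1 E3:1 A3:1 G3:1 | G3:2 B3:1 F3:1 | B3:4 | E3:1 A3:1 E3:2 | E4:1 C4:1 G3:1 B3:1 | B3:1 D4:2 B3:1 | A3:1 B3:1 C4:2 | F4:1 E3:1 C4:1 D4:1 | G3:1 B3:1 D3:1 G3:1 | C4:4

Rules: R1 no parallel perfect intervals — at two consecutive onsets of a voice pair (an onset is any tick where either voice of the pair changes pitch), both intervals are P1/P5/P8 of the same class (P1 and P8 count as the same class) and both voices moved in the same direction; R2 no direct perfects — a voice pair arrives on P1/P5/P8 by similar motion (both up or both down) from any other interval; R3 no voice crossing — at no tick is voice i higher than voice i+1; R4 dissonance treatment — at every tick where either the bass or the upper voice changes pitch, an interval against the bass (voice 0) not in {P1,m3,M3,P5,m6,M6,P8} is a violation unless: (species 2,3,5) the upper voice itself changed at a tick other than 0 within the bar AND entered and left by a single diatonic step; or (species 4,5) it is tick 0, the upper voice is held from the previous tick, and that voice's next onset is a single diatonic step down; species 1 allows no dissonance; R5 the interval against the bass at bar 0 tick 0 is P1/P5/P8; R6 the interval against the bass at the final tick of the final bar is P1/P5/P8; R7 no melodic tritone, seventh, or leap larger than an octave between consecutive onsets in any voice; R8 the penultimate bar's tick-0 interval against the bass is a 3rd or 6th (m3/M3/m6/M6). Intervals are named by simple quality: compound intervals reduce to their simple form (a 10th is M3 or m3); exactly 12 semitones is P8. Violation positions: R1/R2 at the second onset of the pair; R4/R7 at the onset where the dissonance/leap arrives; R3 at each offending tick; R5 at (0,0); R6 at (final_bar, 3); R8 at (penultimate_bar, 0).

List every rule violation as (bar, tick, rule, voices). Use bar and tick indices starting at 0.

bar 0: v0=C3 v1=C4 downbeat P8
bar 1: v0=B2 v1=G3 downbeat m6
bar 2: v0=D3 v1=B3 downbeat M6
bar 3: v0=C3 v1=E3 downbeat M3
bar 4: v0=E3 v1=E4 downbeat P8
bar 5: v0=D3 v1=B3 downbeat M6
bar 6: v0=E3 v1=A3 downbeat P4
bar 7: v0=F3 v1=F4 downbeat P8
bar 8: v0=B2 v1=G3 downbeat m6
bar 9: v0=C3 v1=C4 downbeat P8
  -> R4 @ bar 1 tick 3 v(0, 1): B2/F3 TT untreated
  -> R7 @ bar 1 tick 3 v(1,): B3->F3 leap 6st
  -> R7 @ bar 2 tick 0 v(1,): F3->B3 leap 6st
  -> R2 @ bar 4 tick 0 v(0, 1): C3/E3 M3 -> E3/E4 P8 similar
  -> R4 @ bar 6 tick 0 v(0, 1): E3/A3 P4 untreated
  -> R2 @ bar 7 tick 0 v(0, 1): E3/C4 m6 -> F3/F4 P8 similar
  -> R3 @ bar 7 tick 1 v(0, 1): F3 above E3
  -> R4 @ bar 7 tick 1 v(0, 1): F3/E3 m2 untreated
  -> R7 @ bar 7 tick 1 v(1,): F4->E3 leap 13st
  -> R7 @ bar 8 tick 0 v(0,): F3->B2 leap 6st
  -> R2 @ bar 9 tick 0 v(0, 1): B2/G3 m6 -> C3/C4 P8 similar

(1, 3, R4, (0, 1))
(1, 3, R7, (1,))
(2, 0, R7, (1,))
(4, 0, R2, (0, 1))
(6, 0, R4, (0, 1))
(7, 0, R2, (0, 1))
(7, 1, R3, (0, 1))
(7, 1, R4, (0, 1))
(7, 1, R7, (1,))
(8, 0, R7, (0,))
(9, 0, R2, (0, 1))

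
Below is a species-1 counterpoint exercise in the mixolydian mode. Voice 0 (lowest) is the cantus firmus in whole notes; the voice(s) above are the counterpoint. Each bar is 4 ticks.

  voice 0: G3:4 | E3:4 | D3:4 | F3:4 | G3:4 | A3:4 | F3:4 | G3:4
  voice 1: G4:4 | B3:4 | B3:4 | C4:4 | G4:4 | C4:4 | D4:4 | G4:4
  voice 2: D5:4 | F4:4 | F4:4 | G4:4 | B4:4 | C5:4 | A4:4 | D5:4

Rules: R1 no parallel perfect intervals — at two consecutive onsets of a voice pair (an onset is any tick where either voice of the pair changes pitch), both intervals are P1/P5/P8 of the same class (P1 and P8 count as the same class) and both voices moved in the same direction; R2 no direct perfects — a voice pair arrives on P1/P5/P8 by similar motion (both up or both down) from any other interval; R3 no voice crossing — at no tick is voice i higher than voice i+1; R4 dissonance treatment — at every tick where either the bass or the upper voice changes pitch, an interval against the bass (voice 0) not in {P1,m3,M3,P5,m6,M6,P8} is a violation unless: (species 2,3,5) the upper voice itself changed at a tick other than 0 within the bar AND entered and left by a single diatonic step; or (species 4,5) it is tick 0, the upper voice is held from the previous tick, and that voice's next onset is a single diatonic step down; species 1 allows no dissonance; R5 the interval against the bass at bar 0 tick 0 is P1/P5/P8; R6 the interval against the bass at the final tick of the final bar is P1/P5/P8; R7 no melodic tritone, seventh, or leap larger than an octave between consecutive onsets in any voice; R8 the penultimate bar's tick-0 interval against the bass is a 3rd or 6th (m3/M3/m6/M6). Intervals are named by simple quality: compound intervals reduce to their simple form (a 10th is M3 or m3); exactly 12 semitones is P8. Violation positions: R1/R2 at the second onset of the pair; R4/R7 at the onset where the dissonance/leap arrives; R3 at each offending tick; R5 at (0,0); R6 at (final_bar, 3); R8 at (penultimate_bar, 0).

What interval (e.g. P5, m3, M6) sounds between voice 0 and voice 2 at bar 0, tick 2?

P5

voice 0=G3 voice 2=D5 -> P5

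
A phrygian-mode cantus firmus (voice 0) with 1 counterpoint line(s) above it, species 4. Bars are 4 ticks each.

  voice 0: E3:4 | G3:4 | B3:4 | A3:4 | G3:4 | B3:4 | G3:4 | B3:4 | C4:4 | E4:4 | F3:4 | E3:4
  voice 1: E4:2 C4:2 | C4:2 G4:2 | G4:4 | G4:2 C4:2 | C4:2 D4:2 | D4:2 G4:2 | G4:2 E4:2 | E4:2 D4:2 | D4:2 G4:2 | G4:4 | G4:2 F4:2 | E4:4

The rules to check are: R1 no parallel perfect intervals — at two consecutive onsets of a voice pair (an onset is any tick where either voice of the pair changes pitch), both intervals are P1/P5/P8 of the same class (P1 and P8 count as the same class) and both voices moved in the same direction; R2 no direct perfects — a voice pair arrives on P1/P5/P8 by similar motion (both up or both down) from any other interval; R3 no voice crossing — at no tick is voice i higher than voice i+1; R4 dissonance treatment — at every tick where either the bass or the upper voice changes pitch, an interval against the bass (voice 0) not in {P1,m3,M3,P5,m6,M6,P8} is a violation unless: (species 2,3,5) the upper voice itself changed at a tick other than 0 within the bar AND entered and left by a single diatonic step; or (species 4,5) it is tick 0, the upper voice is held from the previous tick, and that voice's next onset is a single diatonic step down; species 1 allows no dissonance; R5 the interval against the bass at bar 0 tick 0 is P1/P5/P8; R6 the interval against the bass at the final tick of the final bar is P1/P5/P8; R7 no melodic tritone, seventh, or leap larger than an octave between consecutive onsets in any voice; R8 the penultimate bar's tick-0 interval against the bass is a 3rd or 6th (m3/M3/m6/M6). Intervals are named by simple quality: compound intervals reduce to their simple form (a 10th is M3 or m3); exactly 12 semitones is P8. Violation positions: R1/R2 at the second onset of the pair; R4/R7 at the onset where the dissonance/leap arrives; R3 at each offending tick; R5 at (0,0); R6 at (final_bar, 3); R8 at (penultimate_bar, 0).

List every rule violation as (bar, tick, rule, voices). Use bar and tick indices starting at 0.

bar 0: v0=E3 v1=E4 downbeat P8
bar 1: v0=G3 v1=C4 downbeat P4
bar 2: v0=B3 v1=G4 downbeat m6
bar 3: v0=A3 v1=G4 downbeat m7
bar 4: v0=G3 v1=C4 downbeat P4
bar 5: v0=B3 v1=D4 downbeat m3
bar 6: v0=G3 v1=G4 downbeat P8
bar 7: v0=B3 v1=E4 downbeat P4
bar 8: v0=C4 v1=D4 downbeat M2
bar 9: v0=E4 v1=G4 downbeat m3
bar 10: v0=F3 v1=G4 downbeat M2
bar 11: v0=E3 v1=E4 downbeat P8
  -> R4 @ bar 1 tick 0 v(0, 1): G3/C4 P4 untreated
  -> R4 @ bar 3 tick 0 v(0, 1): A3/G4 m7 untreated
  -> R4 @ bar 4 tick 0 v(0, 1): G3/C4 P4 untreated
  -> R4 @ bar 8 tick 0 v(0, 1): C4/D4 M2 untreated
  -> R7 @ bar 10 tick 0 v(0,): E4->F3 leap 11st
  -> R8 @ bar 10 tick 0 v(0, 1): penult M2 not 3rd/6th
  -> R1 @ bar 11 tick 0 v(0, 1): F3/F4 P8 -> E3/E4 P8 similar

(1, 0, R4, (0, 1))
(3, 0, R4, (0, 1))
(4, 0, R4, (0, 1))
(8, 0, R4, (0, 1))
(10, 0, R7, (0,))
(10, 0, R8, (0, 1))
(11, 0, R1, (0, 1))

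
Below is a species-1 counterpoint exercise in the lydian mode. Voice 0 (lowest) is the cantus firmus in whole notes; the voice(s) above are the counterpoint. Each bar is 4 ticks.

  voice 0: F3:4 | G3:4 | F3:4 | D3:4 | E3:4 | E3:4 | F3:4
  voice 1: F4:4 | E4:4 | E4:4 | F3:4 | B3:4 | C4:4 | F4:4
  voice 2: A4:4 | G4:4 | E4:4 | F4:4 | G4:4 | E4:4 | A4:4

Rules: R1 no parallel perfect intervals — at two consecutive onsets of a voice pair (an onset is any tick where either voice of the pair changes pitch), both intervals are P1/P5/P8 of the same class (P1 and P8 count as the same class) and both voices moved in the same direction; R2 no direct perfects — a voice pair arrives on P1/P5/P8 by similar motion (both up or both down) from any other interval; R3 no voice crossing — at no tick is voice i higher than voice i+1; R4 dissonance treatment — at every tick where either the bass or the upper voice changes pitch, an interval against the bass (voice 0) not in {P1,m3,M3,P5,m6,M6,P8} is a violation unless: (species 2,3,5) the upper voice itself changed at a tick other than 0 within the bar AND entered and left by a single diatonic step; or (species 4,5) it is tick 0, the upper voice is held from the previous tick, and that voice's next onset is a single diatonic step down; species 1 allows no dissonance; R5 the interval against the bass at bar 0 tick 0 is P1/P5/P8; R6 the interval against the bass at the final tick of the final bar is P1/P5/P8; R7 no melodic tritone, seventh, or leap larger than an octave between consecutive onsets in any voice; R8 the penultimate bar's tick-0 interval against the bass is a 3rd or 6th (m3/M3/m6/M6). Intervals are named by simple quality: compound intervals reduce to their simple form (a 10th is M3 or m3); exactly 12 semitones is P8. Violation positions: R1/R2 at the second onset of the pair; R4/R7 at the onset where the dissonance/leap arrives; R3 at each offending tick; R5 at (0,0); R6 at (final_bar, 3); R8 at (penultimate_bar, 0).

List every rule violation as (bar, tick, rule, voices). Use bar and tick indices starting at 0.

bar 0: v0=F3 v1=F4 v2=A4 downbeat M3
bar 1: v0=G3 v1=E4 v2=G4 downbeat P8
bar 2: v0=F3 v1=E4 v2=E4 downbeat M7
bar 3: v0=D3 v1=F3 v2=F4 downbeat m3
bar 4: v0=E3 v1=B3 v2=G4 downbeat m3
bar 5: v0=E3 v1=C4 v2=E4 downbeat P8
bar 6: v0=F3 v1=F4 v2=A4 downbeat M3
  -> R5 @ bar 0 tick 0 v(0, 2): opens on M3
  -> R4 @ bar 2 tick 0 v(0, 1): F3/E4 M7 untreated
  -> R4 @ bar 2 tick 0 v(0, 2): F3/E4 M7 untreated
  -> R7 @ bar 3 tick 0 v(1,): E4->F3 leap 11st
  -> R2 @ bar 4 tick 0 v(0, 1): D3/F3 m3 -> E3/B3 P5 similar
  -> R7 @ bar 4 tick 0 v(1,): F3->B3 leap 6st
  -> R8 @ bar 5 tick 0 v(0, 2): penult P8 not 3rd/6th
  -> R2 @ bar 6 tick 0 v(0, 1): E3/C4 m6 -> F3/F4 P8 similar
  -> R6 @ bar 6 tick 3 v(0, 2): closes on M3

(0, 0, R5, (0, 2))
(2, 0, R4, (0, 1))
(2, 0, R4, (0, 2))
(3, 0, R7, (1,))
(4, 0, R2, (0, 1))
(4, 0, R7, (1,))
(5, 0, R8, (0, 2))
(6, 0, R2, (0, 1))
(6, 3, R6, (0, 2))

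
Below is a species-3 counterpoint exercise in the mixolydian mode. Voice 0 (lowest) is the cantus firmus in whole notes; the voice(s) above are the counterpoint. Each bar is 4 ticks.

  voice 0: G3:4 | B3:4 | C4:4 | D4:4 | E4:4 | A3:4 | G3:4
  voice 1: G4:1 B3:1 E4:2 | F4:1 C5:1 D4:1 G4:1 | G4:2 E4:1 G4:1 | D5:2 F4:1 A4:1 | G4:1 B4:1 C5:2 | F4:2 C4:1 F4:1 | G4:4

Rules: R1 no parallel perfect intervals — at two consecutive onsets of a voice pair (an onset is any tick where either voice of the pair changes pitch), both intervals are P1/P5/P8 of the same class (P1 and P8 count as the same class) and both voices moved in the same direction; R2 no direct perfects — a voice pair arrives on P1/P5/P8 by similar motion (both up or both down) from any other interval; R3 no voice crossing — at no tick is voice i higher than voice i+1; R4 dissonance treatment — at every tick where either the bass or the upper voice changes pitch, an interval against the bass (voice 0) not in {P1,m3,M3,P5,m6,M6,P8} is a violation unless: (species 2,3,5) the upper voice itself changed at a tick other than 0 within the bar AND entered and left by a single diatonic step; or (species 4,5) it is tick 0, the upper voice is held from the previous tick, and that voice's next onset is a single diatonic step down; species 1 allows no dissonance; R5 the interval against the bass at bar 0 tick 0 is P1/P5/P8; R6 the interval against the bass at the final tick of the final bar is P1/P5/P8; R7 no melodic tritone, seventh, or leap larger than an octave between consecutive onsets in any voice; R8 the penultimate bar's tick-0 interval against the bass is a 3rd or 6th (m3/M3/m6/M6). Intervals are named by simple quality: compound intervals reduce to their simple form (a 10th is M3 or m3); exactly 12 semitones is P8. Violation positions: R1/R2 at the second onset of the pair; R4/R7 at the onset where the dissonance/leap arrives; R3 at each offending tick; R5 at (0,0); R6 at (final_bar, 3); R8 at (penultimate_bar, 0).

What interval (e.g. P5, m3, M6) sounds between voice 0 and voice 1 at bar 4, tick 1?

P5

voice 0=E4 voice 1=B4 -> P5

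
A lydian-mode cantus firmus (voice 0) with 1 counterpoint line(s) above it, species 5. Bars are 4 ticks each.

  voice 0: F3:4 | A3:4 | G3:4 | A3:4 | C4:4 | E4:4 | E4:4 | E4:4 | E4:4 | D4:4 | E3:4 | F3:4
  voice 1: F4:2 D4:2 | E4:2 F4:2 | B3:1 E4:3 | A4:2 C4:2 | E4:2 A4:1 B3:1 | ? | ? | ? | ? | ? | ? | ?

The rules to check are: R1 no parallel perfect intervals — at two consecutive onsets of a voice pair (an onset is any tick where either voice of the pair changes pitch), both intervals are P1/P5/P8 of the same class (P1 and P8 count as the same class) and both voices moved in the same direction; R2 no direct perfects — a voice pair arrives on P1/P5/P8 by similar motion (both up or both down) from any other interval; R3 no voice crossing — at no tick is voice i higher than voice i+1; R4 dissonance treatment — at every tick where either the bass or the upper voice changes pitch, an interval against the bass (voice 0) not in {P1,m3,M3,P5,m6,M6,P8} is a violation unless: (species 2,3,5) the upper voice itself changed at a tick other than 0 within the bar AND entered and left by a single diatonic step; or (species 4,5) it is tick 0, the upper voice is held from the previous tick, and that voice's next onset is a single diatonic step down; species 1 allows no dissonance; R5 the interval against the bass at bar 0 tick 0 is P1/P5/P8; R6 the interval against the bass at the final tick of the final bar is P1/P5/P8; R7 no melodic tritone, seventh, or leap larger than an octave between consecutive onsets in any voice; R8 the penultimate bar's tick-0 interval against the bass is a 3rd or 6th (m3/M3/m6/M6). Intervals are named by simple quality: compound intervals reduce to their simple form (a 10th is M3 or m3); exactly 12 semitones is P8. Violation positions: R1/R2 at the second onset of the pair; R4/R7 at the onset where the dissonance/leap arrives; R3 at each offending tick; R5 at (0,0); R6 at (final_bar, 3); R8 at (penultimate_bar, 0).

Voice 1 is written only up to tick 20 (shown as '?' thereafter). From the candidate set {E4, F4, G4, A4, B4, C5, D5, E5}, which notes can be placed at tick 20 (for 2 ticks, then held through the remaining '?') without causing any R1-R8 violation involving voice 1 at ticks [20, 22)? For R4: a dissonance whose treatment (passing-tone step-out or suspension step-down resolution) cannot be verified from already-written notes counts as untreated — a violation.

E4: violates R2
F4: violates R4,R7
G4: legal
A4: violates R4,R7
B4: violates R2
C5: violates R7
D5: violates R4,R7
E5: violates R2,R7

{G4}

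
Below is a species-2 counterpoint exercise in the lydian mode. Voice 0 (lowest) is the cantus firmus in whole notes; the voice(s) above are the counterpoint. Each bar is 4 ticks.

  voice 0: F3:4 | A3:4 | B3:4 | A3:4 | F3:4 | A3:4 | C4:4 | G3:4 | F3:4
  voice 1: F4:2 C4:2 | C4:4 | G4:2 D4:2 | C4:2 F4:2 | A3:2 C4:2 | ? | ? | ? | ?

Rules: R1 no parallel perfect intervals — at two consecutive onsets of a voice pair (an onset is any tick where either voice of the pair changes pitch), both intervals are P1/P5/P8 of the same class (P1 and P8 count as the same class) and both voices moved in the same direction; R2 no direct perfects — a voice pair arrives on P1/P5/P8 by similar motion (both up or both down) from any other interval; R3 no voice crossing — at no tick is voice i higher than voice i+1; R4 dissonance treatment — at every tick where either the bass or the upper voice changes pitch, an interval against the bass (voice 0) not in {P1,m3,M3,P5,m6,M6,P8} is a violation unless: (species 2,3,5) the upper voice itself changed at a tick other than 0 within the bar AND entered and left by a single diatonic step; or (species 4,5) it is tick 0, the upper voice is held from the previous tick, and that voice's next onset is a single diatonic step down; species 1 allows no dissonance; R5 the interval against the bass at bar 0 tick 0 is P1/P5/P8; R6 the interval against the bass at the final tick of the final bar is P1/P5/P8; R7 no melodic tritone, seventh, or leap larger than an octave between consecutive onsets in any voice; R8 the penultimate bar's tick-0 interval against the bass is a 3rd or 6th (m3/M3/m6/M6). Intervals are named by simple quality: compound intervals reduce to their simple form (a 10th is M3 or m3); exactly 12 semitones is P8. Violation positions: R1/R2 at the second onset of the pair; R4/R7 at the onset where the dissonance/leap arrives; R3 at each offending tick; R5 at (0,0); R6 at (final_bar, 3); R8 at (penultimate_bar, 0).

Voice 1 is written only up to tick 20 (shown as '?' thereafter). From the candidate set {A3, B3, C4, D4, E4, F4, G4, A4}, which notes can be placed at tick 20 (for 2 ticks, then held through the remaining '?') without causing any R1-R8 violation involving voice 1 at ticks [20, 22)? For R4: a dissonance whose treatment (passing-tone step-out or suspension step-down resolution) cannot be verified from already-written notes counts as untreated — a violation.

A3: legal
B3: violates R4
C4: legal
D4: violates R4
E4: violates R1
F4: legal
G4: violates R4
A4: violates R2

{A3, C4, F4}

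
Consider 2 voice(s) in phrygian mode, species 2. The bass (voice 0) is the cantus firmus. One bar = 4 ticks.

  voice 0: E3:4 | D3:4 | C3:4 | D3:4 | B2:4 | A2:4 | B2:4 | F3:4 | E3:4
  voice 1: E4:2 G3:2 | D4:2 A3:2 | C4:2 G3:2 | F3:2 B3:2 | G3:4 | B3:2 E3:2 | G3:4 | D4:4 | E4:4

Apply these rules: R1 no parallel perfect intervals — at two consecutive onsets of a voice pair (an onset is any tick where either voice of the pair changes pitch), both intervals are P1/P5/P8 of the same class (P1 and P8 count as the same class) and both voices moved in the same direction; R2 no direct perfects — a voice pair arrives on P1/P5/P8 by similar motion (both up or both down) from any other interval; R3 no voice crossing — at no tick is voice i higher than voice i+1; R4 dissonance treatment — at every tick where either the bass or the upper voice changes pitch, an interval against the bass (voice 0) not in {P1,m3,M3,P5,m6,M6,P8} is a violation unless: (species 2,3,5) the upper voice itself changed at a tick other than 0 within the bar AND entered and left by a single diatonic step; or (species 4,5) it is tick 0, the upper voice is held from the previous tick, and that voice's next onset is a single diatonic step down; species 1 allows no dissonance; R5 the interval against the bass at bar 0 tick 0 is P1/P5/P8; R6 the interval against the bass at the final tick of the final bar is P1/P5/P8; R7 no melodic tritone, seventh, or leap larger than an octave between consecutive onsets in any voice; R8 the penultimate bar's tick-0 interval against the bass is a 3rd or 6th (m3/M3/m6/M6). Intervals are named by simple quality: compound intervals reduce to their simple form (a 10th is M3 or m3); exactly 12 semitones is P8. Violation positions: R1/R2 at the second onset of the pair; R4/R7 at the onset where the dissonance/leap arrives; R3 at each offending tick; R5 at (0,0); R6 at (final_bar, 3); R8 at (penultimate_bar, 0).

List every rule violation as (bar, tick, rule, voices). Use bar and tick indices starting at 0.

(3, 2, R7, (1,))
(5, 0, R4, (0, 1))
(7, 0, R7, (0,))

bar 0: v0=E3 v1=E4 downbeat P8
bar 1: v0=D3 v1=D4 downbeat P8
bar 2: v0=C3 v1=C4 downbeat P8
bar 3: v0=D3 v1=F3 downbeat m3
bar 4: v0=B2 v1=G3 downbeat m6
bar 5: v0=A2 v1=B3 downbeat M2
bar 6: v0=B2 v1=G3 downbeat m6
bar 7: v0=F3 v1=D4 downbeat M6
bar 8: v0=E3 v1=E4 downbeat P8
  -> R7 @ bar 3 tick 2 v(1,): F3->B3 leap 6st
  -> R4 @ bar 5 tick 0 v(0, 1): A2/B3 M2 untreated
  -> R7 @ bar 7 tick 0 v(0,): B2->F3 leap 6st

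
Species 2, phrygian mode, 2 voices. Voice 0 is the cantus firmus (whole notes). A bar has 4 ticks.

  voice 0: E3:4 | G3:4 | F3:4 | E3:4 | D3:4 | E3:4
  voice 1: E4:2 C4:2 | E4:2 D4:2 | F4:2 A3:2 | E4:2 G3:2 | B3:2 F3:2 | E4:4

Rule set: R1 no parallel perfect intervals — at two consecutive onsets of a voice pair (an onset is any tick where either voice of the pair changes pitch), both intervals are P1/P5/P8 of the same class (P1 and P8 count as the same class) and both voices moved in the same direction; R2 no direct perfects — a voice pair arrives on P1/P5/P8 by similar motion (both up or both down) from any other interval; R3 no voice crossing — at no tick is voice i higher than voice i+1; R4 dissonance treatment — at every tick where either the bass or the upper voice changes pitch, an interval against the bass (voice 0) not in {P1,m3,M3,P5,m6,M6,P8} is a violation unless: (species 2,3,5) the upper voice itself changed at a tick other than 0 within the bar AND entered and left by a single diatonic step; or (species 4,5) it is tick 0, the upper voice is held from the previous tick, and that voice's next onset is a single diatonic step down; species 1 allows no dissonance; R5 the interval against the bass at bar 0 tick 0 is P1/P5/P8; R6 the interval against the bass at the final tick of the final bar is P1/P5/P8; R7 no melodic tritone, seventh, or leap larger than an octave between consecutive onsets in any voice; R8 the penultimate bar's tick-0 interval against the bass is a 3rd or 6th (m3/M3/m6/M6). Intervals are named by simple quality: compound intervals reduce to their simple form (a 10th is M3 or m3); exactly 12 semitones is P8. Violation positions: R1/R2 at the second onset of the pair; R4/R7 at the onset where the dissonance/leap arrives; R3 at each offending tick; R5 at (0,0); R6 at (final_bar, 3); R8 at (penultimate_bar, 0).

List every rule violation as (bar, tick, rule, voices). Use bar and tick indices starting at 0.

(4, 2, R7, (1,))
(5, 0, R2, (0, 1))
(5, 0, R7, (1,))

bar 0: v0=E3 v1=E4 downbeat P8
bar 1: v0=G3 v1=E4 downbeat M6
bar 2: v0=F3 v1=F4 downbeat P8
bar 3: v0=E3 v1=E4 downbeat P8
bar 4: v0=D3 v1=B3 downbeat M6
bar 5: v0=E3 v1=E4 downbeat P8
  -> R7 @ bar 4 tick 2 v(1,): B3->F3 leap 6st
  -> R2 @ bar 5 tick 0 v(0, 1): D3/F3 m3 -> E3/E4 P8 similar
  -> R7 @ bar 5 tick 0 v(1,): F3->E4 leap 11st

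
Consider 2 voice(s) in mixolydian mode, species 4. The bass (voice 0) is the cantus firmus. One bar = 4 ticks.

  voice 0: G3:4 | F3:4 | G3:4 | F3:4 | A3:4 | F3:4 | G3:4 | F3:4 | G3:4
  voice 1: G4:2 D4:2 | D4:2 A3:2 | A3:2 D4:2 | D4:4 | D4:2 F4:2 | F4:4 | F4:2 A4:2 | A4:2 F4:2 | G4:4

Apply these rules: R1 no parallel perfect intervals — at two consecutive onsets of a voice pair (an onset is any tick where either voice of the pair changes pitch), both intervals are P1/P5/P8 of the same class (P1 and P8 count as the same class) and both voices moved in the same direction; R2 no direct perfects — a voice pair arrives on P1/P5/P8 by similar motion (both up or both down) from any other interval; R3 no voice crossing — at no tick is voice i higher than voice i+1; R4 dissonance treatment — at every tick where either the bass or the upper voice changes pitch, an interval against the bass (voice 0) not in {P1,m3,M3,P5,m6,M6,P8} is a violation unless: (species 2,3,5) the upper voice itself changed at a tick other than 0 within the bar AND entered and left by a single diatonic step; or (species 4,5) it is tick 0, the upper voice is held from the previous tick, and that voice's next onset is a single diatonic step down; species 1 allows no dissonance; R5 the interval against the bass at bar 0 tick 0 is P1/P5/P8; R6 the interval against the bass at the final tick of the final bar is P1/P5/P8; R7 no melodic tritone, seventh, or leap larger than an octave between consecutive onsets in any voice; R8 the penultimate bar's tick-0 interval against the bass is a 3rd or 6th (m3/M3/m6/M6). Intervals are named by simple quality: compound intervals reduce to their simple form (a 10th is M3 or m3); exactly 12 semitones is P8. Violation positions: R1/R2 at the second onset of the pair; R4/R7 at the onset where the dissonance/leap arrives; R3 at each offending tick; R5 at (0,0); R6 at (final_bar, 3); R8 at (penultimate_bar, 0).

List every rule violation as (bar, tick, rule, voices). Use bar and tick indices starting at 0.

bar 0: v0=G3 v1=G4 downbeat P8
bar 1: v0=F3 v1=D4 downbeat M6
bar 2: v0=G3 v1=A3 downbeat M2
bar 3: v0=F3 v1=D4 downbeat M6
bar 4: v0=A3 v1=D4 downbeat P4
bar 5: v0=F3 v1=F4 downbeat P8
bar 6: v0=G3 v1=F4 downbeat m7
bar 7: v0=F3 v1=A4 downbeat M3
bar 8: v0=G3 v1=G4 downbeat P8
  -> R4 @ bar 2 tick 0 v(0, 1): G3/A3 M2 untreated
  -> R4 @ bar 4 tick 0 v(0, 1): A3/D4 P4 untreated
  -> R4 @ bar 6 tick 0 v(0, 1): G3/F4 m7 untreated
  -> R4 @ bar 6 tick 2 v(0, 1): G3/A4 M2 untreated
  -> R1 @ bar 8 tick 0 v(0, 1): F3/F4 P8 -> G3/G4 P8 similar

(2, 0, R4, (0, 1))
(4, 0, R4, (0, 1))
(6, 0, R4, (0, 1))
(6, 2, R4, (0, 1))
(8, 0, R1, (0, 1))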